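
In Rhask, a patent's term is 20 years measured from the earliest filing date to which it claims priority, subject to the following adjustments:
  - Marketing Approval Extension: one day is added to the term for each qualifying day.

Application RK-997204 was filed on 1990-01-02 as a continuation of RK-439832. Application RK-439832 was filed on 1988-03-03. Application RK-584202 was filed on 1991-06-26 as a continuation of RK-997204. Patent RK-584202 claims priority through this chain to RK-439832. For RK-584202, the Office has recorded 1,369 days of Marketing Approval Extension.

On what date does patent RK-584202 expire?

December 2, 2011

Earliest priority filing: 3 March 1988.
Base term: 3 March 1988 + 20 years → 3 March 2008.
Marketing Approval Extension: +1369 days → 2 December 2011.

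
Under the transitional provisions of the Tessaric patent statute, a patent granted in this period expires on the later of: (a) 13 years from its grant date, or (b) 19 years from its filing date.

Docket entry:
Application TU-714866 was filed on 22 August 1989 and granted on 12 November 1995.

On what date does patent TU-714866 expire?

November 12, 2008

(a) grant + 13 years → 12 November 2008.
(b) filing + 19 years → 22 August 2008.
Later of the two: 12 November 2008.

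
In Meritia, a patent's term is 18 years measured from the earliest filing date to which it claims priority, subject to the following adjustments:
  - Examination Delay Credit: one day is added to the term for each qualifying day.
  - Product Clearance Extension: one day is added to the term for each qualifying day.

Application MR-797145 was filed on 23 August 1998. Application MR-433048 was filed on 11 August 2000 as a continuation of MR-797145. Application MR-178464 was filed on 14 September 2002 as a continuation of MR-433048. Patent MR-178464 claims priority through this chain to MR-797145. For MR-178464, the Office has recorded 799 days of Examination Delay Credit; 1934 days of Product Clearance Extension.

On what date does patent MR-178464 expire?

Earliest priority filing: 23 August 1998.
Base term: 23 August 1998 + 18 years → 23 August 2016.
Examination Delay Credit: +799 days → 31 October 2018.
Product Clearance Extension: +1934 days → 16 February 2024.

February 16, 2024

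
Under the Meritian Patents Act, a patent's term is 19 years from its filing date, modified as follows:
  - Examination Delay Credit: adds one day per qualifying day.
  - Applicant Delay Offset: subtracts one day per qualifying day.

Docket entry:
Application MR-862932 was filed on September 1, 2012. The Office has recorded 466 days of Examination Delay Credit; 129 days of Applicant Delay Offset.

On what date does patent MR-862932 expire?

Base term: filing date + 19 years → 1 September 2031.
Examination Delay Credit: +466 days → 10 December 2032.
Applicant Delay Offset: −129 days → 3 August 2032.

2032-08-03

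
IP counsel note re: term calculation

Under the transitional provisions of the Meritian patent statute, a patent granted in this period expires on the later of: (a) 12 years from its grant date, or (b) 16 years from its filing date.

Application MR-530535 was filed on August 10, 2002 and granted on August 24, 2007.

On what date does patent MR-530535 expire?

(a) grant + 12 years → 24 August 2019.
(b) filing + 16 years → 10 August 2018.
Later of the two: 24 August 2019.

2019-08-24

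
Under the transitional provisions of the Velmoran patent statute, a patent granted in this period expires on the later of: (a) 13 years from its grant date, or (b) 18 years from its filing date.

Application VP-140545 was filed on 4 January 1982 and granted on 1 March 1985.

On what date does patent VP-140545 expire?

(a) grant + 13 years → 1 March 1998.
(b) filing + 18 years → 4 January 2000.
Later of the two: 4 January 2000.

January 4, 2000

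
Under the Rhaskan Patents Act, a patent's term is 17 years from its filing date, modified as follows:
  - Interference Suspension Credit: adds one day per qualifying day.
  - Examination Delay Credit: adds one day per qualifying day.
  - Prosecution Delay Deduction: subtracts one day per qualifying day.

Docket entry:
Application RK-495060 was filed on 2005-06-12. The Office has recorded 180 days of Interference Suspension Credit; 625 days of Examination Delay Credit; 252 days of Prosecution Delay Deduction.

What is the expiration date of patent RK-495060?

2023-12-17

Base term: filing date + 17 years → 12 June 2022.
Interference Suspension Credit: +180 days → 9 December 2022.
Examination Delay Credit: +625 days → 25 August 2024.
Prosecution Delay Deduction: −252 days → 17 December 2023.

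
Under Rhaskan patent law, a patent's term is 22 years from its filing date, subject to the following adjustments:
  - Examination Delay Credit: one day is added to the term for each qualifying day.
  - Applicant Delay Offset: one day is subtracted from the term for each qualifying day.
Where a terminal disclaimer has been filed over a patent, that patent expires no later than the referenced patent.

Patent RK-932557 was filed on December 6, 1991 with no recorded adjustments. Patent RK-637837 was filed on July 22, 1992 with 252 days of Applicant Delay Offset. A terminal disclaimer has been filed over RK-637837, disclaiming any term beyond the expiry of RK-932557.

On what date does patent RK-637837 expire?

Natural term of RK-637837:
  Base: filing + 22 years → 22 July 2014.
  Applicant Delay Offset: −252 days → 12 November 2013.
Expiry of referenced patent RK-932557:
  Base: filing + 22 years → 6 December 2013.
Terminal disclaimer: RK-637837 expires on the earlier of 12 November 2013 and 6 December 2013.

November 12, 2013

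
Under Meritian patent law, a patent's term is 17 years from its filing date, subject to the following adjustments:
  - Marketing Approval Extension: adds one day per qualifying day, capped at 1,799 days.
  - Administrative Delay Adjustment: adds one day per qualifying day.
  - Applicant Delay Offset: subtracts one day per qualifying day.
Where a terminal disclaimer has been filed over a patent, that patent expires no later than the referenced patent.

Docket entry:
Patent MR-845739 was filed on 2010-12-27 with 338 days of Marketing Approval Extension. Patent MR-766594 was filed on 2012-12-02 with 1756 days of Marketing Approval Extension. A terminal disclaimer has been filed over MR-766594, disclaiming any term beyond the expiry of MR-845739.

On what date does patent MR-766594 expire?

2028-11-29

Natural term of MR-766594:
  Base: filing + 17 years → 2 December 2029.
  Marketing Approval Extension: 1756 days (within the 1799-day cap) → +1756 days → 23 September 2034.
Expiry of referenced patent MR-845739:
  Base: filing + 17 years → 27 December 2027.
  Marketing Approval Extension: 338 days (within the 1799-day cap) → +338 days → 29 November 2028.
Terminal disclaimer: MR-766594 expires on the earlier of 23 September 2034 and 29 November 2028.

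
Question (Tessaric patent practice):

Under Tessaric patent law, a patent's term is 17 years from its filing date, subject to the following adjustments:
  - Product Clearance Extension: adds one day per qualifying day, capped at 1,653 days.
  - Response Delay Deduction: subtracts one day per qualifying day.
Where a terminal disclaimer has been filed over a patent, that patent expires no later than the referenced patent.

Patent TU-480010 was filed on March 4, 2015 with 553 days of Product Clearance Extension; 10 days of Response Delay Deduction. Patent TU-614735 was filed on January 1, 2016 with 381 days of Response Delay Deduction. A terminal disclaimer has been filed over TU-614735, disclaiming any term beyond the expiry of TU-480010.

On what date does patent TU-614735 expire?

2031-12-17

Natural term of TU-614735:
  Base: filing + 17 years → 1 January 2033.
  Response Delay Deduction: −381 days → 17 December 2031.
Expiry of referenced patent TU-480010:
  Base: filing + 17 years → 4 March 2032.
  Product Clearance Extension: 553 days (within the 1653-day cap) → +553 days → 8 September 2033.
  Response Delay Deduction: −10 days → 29 August 2033.
Terminal disclaimer: TU-614735 expires on the earlier of 17 December 2031 and 29 August 2033.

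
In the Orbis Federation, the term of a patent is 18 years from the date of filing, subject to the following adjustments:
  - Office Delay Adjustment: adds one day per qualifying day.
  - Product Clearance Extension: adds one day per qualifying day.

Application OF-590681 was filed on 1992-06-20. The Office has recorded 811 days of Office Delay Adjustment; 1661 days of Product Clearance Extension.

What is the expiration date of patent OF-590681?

2017-03-27

Base term: filing date + 18 years → 20 June 2010.
Office Delay Adjustment: +811 days → 8 September 2012.
Product Clearance Extension: +1661 days → 27 March 2017.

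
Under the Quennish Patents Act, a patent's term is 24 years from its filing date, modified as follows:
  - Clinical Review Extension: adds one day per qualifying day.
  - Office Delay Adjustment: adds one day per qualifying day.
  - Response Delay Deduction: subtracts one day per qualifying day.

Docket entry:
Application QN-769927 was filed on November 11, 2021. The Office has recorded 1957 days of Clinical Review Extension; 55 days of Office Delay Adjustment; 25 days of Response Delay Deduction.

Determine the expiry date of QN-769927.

Base term: filing date + 24 years → 11 November 2045.
Clinical Review Extension: +1957 days → 22 March 2051.
Office Delay Adjustment: +55 days → 16 May 2051.
Response Delay Deduction: −25 days → 21 April 2051.

2051-04-21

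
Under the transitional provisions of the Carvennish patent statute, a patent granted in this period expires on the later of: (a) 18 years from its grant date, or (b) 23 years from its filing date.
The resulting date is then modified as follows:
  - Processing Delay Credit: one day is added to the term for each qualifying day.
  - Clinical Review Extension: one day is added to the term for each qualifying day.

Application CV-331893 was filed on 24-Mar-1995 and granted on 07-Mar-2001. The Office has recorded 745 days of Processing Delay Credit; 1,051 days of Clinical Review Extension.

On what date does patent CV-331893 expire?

(a) grant + 18 years → 7 March 2019.
(b) filing + 23 years → 24 March 2018.
Later of the two: 7 March 2019.
Processing Delay Credit: +745 days → 21 March 2021.
Clinical Review Extension: +1051 days → 5 February 2024.

2024-02-05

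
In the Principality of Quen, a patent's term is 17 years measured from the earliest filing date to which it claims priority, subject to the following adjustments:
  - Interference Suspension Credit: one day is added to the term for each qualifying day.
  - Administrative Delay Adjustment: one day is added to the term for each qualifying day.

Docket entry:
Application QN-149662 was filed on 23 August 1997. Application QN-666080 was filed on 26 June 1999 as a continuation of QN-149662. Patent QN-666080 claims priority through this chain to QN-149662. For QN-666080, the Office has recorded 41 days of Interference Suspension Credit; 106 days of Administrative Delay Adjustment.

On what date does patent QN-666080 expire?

Earliest priority filing: 23 August 1997.
Base term: 23 August 1997 + 17 years → 23 August 2014.
Interference Suspension Credit: +41 days → 3 October 2014.
Administrative Delay Adjustment: +106 days → 17 January 2015.

January 17, 2015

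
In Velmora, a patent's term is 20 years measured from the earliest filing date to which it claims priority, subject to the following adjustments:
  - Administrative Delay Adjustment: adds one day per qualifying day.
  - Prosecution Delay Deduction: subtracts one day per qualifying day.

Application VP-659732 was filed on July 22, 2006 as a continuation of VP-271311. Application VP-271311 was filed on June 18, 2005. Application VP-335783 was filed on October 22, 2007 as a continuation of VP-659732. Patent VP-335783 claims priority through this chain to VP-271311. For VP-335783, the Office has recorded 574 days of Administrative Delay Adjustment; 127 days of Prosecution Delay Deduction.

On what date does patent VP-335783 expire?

2026-09-08

Earliest priority filing: 18 June 2005.
Base term: 18 June 2005 + 20 years → 18 June 2025.
Administrative Delay Adjustment: +574 days → 13 January 2027.
Prosecution Delay Deduction: −127 days → 8 September 2026.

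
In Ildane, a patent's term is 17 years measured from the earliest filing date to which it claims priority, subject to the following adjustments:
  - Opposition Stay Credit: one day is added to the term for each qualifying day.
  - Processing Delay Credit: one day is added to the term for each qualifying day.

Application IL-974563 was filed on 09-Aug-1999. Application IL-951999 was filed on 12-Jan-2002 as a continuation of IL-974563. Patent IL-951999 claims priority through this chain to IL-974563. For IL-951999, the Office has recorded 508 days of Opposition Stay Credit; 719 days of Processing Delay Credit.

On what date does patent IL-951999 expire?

2019-12-19

Earliest priority filing: 9 August 1999.
Base term: 9 August 1999 + 17 years → 9 August 2016.
Opposition Stay Credit: +508 days → 30 December 2017.
Processing Delay Credit: +719 days → 19 December 2019.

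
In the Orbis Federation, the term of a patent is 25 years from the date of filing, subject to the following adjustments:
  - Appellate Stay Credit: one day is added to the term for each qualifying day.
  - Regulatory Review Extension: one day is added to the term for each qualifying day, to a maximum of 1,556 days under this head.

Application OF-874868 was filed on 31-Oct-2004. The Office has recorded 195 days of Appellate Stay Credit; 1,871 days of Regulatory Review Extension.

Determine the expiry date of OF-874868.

Base term: filing date + 25 years → 31 October 2029.
Appellate Stay Credit: +195 days → 14 May 2030.
Regulatory Review Extension: 1871 days claimed exceeds the 1556-day cap, so +1556 days → 17 August 2034.

2034-08-17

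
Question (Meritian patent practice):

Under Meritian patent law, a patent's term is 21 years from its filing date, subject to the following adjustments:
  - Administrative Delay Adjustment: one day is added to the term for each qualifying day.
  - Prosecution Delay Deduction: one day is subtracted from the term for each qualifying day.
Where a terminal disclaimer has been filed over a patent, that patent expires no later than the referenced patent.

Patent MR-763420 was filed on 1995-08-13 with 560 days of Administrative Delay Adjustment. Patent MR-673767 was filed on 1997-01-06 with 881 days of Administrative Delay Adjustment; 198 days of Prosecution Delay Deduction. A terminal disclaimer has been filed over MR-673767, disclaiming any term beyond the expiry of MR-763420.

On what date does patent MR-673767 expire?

2018-02-24

Natural term of MR-673767:
  Base: filing + 21 years → 6 January 2018.
  Administrative Delay Adjustment: +881 days → 5 June 2020.
  Prosecution Delay Deduction: −198 days → 20 November 2019.
Expiry of referenced patent MR-763420:
  Base: filing + 21 years → 13 August 2016.
  Administrative Delay Adjustment: +560 days → 24 February 2018.
Terminal disclaimer: MR-673767 expires on the earlier of 20 November 2019 and 24 February 2018.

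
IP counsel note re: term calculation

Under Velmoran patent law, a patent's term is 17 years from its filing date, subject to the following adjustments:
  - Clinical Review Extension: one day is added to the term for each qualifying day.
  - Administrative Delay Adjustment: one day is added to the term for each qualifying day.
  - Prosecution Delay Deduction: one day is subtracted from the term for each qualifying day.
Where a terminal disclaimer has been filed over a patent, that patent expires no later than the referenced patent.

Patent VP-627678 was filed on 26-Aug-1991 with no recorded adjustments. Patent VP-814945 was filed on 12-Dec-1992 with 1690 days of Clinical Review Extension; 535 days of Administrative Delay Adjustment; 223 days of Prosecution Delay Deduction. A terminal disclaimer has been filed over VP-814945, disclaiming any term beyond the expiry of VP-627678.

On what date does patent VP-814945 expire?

Natural term of VP-814945:
  Base: filing + 17 years → 12 December 2009.
  Clinical Review Extension: +1690 days → 29 July 2014.
  Administrative Delay Adjustment: +535 days → 15 January 2016.
  Prosecution Delay Deduction: −223 days → 6 June 2015.
Expiry of referenced patent VP-627678:
  Base: filing + 17 years → 26 August 2008.
Terminal disclaimer: VP-814945 expires on the earlier of 6 June 2015 and 26 August 2008.

August 26, 2008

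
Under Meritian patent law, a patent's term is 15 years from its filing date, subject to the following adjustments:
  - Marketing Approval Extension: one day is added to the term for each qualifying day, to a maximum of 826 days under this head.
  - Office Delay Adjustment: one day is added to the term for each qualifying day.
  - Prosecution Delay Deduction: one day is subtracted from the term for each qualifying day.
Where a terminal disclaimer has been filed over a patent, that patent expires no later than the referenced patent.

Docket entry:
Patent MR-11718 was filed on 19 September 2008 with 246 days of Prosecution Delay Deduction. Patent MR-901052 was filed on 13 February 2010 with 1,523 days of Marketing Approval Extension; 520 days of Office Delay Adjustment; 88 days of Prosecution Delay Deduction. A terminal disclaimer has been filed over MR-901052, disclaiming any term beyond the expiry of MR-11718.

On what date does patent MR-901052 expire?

Natural term of MR-901052:
  Base: filing + 15 years → 13 February 2025.
  Marketing Approval Extension: 1523 days claimed exceeds the 826-day cap, so +826 days → 20 May 2027.
  Office Delay Adjustment: +520 days → 21 October 2028.
  Prosecution Delay Deduction: −88 days → 25 July 2028.
Expiry of referenced patent MR-11718:
  Base: filing + 15 years → 19 September 2023.
  Prosecution Delay Deduction: −246 days → 16 January 2023.
Terminal disclaimer: MR-901052 expires on the earlier of 25 July 2028 and 16 January 2023.

2023-01-16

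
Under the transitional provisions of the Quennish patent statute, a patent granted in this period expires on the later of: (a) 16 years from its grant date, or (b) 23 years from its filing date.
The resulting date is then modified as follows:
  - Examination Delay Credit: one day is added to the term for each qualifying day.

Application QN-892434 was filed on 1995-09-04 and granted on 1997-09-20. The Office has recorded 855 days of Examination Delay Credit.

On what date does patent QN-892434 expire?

(a) grant + 16 years → 20 September 2013.
(b) filing + 23 years → 4 September 2018.
Later of the two: 4 September 2018.
Examination Delay Credit: +855 days → 6 January 2021.

January 6, 2021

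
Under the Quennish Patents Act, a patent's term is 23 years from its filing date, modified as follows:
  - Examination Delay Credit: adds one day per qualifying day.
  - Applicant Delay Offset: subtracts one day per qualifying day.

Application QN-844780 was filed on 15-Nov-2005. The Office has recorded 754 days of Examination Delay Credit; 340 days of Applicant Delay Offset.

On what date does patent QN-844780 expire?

Base term: filing date + 23 years → 15 November 2028.
Examination Delay Credit: +754 days → 9 December 2030.
Applicant Delay Offset: −340 days → 3 January 2030.

2030-01-03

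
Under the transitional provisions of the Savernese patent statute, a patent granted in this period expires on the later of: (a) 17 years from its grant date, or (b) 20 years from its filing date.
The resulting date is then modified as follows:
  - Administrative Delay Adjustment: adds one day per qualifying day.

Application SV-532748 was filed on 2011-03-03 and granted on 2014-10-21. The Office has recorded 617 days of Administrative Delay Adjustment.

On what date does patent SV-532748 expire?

June 29, 2033

(a) grant + 17 years → 21 October 2031.
(b) filing + 20 years → 3 March 2031.
Later of the two: 21 October 2031.
Administrative Delay Adjustment: +617 days → 29 June 2033.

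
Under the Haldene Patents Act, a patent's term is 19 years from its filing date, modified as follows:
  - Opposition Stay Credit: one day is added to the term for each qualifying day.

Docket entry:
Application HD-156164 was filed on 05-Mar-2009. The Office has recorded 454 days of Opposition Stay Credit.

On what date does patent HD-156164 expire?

Base term: filing date + 19 years → 5 March 2028.
Opposition Stay Credit: +454 days → 2 June 2029.

2029-06-02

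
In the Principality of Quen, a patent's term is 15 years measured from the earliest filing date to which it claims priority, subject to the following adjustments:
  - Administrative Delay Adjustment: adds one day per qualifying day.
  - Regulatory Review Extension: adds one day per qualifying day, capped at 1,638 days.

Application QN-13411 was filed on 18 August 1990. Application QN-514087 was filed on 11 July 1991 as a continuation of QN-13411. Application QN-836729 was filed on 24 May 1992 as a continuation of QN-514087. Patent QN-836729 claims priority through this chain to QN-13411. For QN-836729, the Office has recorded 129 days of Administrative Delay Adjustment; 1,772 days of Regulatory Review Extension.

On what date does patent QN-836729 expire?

Earliest priority filing: 18 August 1990.
Base term: 18 August 1990 + 15 years → 18 August 2005.
Administrative Delay Adjustment: +129 days → 25 December 2005.
Regulatory Review Extension: 1772 days claimed exceeds the 1638-day cap, so +1638 days → 20 June 2010.

June 20, 2010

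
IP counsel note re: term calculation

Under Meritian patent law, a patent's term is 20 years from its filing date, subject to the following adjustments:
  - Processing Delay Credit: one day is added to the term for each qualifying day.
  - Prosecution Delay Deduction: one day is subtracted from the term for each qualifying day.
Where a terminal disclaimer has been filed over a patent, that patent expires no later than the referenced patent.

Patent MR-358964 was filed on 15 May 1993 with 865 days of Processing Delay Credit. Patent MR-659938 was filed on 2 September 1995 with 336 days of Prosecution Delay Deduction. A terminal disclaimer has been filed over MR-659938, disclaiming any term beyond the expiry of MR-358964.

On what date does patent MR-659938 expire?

Natural term of MR-659938:
  Base: filing + 20 years → 2 September 2015.
  Prosecution Delay Deduction: −336 days → 1 October 2014.
Expiry of referenced patent MR-358964:
  Base: filing + 20 years → 15 May 2013.
  Processing Delay Credit: +865 days → 27 September 2015.
Terminal disclaimer: MR-659938 expires on the earlier of 1 October 2014 and 27 September 2015.

2014-10-01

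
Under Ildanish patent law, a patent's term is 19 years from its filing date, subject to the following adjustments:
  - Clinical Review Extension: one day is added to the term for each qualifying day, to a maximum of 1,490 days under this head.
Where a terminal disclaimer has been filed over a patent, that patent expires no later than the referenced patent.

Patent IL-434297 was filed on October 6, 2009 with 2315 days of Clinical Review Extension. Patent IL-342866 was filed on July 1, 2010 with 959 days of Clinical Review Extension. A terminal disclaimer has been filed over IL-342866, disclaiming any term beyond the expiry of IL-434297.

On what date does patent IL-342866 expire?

Natural term of IL-342866:
  Base: filing + 19 years → 1 July 2029.
  Clinical Review Extension: 959 days (within the 1490-day cap) → +959 days → 15 February 2032.
Expiry of referenced patent IL-434297:
  Base: filing + 19 years → 6 October 2028.
  Clinical Review Extension: 2315 days claimed exceeds the 1490-day cap, so +1490 days → 4 November 2032.
Terminal disclaimer: IL-342866 expires on the earlier of 15 February 2032 and 4 November 2032.

February 15, 2032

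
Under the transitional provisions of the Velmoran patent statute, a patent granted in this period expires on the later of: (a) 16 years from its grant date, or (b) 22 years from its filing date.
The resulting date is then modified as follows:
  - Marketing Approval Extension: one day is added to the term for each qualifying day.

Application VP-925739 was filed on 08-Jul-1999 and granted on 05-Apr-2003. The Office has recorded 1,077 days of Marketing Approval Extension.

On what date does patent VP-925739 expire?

2024-06-19

(a) grant + 16 years → 5 April 2019.
(b) filing + 22 years → 8 July 2021.
Later of the two: 8 July 2021.
Marketing Approval Extension: +1077 days → 19 June 2024.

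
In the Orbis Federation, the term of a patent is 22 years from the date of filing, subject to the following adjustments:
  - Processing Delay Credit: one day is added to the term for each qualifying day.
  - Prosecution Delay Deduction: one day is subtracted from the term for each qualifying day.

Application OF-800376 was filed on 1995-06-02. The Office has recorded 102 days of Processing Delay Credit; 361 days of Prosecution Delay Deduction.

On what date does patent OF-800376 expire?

Base term: filing date + 22 years → 2 June 2017.
Processing Delay Credit: +102 days → 12 September 2017.
Prosecution Delay Deduction: −361 days → 16 September 2016.

September 16, 2016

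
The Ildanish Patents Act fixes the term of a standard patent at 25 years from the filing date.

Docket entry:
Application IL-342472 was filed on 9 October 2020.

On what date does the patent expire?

Filing date + 25 years → 9 October 2045.

October 9, 2045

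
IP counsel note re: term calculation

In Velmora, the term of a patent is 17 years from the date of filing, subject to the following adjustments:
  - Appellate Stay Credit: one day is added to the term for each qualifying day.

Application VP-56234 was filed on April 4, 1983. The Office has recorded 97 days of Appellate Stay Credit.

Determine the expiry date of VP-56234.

Base term: filing date + 17 years → 4 April 2000.
Appellate Stay Credit: +97 days → 10 July 2000.

2000-07-10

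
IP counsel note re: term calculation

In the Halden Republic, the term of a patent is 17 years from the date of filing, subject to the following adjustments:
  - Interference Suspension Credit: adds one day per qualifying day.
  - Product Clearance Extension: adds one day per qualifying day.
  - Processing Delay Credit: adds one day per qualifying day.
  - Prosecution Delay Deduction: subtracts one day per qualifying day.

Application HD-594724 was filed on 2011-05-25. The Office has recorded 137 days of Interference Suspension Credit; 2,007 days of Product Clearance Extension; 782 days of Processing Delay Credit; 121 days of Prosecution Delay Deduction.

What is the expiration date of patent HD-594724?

2036-01-29

Base term: filing date + 17 years → 25 May 2028.
Interference Suspension Credit: +137 days → 9 October 2028.
Product Clearance Extension: +2007 days → 8 April 2034.
Processing Delay Credit: +782 days → 29 May 2036.
Prosecution Delay Deduction: −121 days → 29 January 2036.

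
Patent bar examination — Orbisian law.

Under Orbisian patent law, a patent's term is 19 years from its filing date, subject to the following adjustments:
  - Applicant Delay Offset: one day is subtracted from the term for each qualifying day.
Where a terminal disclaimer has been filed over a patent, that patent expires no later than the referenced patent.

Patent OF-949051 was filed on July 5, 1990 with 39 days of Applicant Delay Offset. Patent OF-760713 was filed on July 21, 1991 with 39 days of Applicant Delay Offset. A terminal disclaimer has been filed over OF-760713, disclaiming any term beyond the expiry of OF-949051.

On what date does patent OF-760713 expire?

May 27, 2009

Natural term of OF-760713:
  Base: filing + 19 years → 21 July 2010.
  Applicant Delay Offset: −39 days → 12 June 2010.
Expiry of referenced patent OF-949051:
  Base: filing + 19 years → 5 July 2009.
  Applicant Delay Offset: −39 days → 27 May 2009.
Terminal disclaimer: OF-760713 expires on the earlier of 12 June 2010 and 27 May 2009.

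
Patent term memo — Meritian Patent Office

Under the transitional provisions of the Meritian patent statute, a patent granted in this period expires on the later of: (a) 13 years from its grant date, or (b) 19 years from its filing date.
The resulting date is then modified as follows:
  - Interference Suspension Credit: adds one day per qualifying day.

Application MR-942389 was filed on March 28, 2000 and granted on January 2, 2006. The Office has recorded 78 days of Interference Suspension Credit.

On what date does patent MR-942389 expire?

2019-06-14

(a) grant + 13 years → 2 January 2019.
(b) filing + 19 years → 28 March 2019.
Later of the two: 28 March 2019.
Interference Suspension Credit: +78 days → 14 June 2019.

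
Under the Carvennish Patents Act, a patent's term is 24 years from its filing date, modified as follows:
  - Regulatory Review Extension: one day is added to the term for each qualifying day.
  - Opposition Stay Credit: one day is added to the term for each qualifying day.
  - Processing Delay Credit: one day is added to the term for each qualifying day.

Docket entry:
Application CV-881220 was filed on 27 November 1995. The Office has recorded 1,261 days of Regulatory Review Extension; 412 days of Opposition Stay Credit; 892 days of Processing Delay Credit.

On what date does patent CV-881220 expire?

Base term: filing date + 24 years → 27 November 2019.
Regulatory Review Extension: +1261 days → 11 May 2023.
Opposition Stay Credit: +412 days → 26 June 2024.
Processing Delay Credit: +892 days → 5 December 2026.

December 5, 2026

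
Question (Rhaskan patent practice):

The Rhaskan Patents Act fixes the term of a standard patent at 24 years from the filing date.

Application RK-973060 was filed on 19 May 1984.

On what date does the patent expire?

Filing date + 24 years → 19 May 2008.

May 19, 2008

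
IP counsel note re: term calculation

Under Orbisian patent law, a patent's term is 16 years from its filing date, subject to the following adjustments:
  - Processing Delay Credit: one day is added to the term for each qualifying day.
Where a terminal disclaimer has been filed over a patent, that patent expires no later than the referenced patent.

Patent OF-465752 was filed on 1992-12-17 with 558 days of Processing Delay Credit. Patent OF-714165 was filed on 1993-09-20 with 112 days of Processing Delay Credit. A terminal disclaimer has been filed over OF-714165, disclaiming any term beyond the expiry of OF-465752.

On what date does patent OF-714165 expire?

January 10, 2010

Natural term of OF-714165:
  Base: filing + 16 years → 20 September 2009.
  Processing Delay Credit: +112 days → 10 January 2010.
Expiry of referenced patent OF-465752:
  Base: filing + 16 years → 17 December 2008.
  Processing Delay Credit: +558 days → 28 June 2010.
Terminal disclaimer: OF-714165 expires on the earlier of 10 January 2010 and 28 June 2010.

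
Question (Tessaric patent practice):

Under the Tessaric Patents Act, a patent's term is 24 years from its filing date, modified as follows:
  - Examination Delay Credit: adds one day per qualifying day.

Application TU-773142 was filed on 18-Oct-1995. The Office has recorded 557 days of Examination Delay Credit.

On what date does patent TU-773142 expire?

Base term: filing date + 24 years → 18 October 2019.
Examination Delay Credit: +557 days → 27 April 2021.

2021-04-27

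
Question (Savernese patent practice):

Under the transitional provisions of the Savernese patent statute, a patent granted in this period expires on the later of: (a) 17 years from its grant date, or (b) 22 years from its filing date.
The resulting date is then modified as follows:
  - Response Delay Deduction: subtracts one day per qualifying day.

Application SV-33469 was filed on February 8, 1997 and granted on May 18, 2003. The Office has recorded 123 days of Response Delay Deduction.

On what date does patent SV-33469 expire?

January 16, 2020

(a) grant + 17 years → 18 May 2020.
(b) filing + 22 years → 8 February 2019.
Later of the two: 18 May 2020.
Response Delay Deduction: −123 days → 16 January 2020.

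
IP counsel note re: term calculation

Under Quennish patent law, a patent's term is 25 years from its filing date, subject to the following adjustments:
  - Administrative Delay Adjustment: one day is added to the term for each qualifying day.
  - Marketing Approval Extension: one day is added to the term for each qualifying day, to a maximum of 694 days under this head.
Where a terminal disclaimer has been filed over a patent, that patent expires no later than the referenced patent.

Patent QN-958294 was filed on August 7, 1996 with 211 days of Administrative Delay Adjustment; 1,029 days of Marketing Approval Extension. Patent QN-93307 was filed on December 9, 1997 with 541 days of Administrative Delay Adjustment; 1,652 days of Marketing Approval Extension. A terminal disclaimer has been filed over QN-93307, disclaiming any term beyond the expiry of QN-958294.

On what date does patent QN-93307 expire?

Natural term of QN-93307:
  Base: filing + 25 years → 9 December 2022.
  Administrative Delay Adjustment: +541 days → 2 June 2024.
  Marketing Approval Extension: 1652 days claimed exceeds the 694-day cap, so +694 days → 27 April 2026.
Expiry of referenced patent QN-958294:
  Base: filing + 25 years → 7 August 2021.
  Administrative Delay Adjustment: +211 days → 6 March 2022.
  Marketing Approval Extension: 1029 days claimed exceeds the 694-day cap, so +694 days → 29 January 2024.
Terminal disclaimer: QN-93307 expires on the earlier of 27 April 2026 and 29 January 2024.

January 29, 2024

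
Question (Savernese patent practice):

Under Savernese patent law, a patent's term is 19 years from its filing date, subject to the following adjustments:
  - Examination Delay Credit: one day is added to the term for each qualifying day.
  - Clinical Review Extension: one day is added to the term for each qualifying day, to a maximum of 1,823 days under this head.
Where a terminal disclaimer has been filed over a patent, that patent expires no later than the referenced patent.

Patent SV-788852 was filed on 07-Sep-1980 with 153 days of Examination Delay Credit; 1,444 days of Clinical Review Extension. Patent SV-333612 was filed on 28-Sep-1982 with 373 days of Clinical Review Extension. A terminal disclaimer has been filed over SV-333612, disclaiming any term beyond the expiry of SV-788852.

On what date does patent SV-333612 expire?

October 6, 2002

Natural term of SV-333612:
  Base: filing + 19 years → 28 September 2001.
  Clinical Review Extension: 373 days (within the 1823-day cap) → +373 days → 6 October 2002.
Expiry of referenced patent SV-788852:
  Base: filing + 19 years → 7 September 1999.
  Examination Delay Credit: +153 days → 7 February 2000.
  Clinical Review Extension: 1444 days (within the 1823-day cap) → +1444 days → 21 January 2004.
Terminal disclaimer: SV-333612 expires on the earlier of 6 October 2002 and 21 January 2004.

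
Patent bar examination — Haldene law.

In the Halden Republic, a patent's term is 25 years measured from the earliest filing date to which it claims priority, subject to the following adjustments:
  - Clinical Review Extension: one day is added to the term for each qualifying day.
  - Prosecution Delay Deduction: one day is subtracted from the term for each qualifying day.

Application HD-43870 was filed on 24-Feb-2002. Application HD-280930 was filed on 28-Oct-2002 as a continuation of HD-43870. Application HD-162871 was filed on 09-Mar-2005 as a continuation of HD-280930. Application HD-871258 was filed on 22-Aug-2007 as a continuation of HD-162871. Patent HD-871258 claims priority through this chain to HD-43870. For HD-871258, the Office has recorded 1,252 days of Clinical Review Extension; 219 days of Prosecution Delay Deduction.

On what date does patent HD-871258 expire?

Earliest priority filing: 24 February 2002.
Base term: 24 February 2002 + 25 years → 24 February 2027.
Clinical Review Extension: +1252 days → 30 July 2030.
Prosecution Delay Deduction: −219 days → 23 December 2029.

December 23, 2029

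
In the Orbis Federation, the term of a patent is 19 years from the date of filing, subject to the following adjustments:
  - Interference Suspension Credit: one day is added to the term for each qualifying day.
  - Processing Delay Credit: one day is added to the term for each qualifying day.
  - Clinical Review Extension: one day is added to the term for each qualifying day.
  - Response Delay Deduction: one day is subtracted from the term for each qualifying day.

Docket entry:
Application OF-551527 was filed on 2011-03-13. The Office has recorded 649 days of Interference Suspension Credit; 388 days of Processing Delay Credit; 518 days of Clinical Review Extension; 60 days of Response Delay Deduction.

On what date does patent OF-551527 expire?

2034-04-16

Base term: filing date + 19 years → 13 March 2030.
Interference Suspension Credit: +649 days → 22 December 2031.
Processing Delay Credit: +388 days → 13 January 2033.
Clinical Review Extension: +518 days → 15 June 2034.
Response Delay Deduction: −60 days → 16 April 2034.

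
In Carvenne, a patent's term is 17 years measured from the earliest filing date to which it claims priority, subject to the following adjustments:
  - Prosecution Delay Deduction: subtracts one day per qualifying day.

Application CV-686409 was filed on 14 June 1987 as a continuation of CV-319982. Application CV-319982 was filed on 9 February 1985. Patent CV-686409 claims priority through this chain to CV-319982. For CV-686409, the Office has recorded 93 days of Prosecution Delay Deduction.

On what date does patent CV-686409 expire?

Earliest priority filing: 9 February 1985.
Base term: 9 February 1985 + 17 years → 9 February 2002.
Prosecution Delay Deduction: −93 days → 8 November 2001.

2001-11-08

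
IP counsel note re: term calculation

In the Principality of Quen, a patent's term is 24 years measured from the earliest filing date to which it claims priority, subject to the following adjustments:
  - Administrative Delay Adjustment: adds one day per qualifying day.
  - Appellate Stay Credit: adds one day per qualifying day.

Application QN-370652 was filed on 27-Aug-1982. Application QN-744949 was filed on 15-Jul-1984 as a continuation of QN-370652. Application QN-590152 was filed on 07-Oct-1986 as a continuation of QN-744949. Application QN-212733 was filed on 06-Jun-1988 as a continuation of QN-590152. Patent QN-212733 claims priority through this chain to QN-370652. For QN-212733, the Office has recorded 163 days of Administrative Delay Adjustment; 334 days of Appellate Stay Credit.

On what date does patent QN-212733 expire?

Earliest priority filing: 27 August 1982.
Base term: 27 August 1982 + 24 years → 27 August 2006.
Administrative Delay Adjustment: +163 days → 6 February 2007.
Appellate Stay Credit: +334 days → 6 January 2008.

2008-01-06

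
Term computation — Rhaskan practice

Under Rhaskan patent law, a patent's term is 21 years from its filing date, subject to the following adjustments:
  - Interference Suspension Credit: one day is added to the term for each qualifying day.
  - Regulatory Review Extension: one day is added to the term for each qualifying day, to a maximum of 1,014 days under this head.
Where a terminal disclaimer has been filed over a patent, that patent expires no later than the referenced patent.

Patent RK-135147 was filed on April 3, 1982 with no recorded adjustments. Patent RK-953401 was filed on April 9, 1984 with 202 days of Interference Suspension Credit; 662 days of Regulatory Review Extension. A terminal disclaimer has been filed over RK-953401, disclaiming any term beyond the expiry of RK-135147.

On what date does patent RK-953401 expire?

Natural term of RK-953401:
  Base: filing + 21 years → 9 April 2005.
  Interference Suspension Credit: +202 days → 28 October 2005.
  Regulatory Review Extension: 662 days (within the 1014-day cap) → +662 days → 21 August 2007.
Expiry of referenced patent RK-135147:
  Base: filing + 21 years → 3 April 2003.
Terminal disclaimer: RK-953401 expires on the earlier of 21 August 2007 and 3 April 2003.

2003-04-03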